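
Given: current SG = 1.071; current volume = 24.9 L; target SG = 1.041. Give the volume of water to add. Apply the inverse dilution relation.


V_water = V·((SG_curr − 1)/(SG_target − 1) − 1)
V_water = 24.9·((1.071 − 1)/(1.041 − 1) − 1)

18.2195 L


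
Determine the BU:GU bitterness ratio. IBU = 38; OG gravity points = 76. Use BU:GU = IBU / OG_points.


BU:GU = 38 / 76

0.5000


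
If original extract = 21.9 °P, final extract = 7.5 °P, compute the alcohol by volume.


SG = 259/(259 − P);  ABV = (OG − FG)·131.25
OG = 259/(259 − 21.9) = 1.0924
FG = 259/(259 − 7.5) = 1.0298
ABV = (1.0924 − 1.0298)·131.25

8.2090 % ABV


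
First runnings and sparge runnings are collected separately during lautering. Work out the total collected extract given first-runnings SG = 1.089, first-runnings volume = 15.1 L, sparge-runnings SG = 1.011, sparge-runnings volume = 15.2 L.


total = Σ (SG_i − 1)·1000·V_i
first = (1.089 − 1)·1000·15.1 = 1343.9000
sparge = (1.011 − 1)·1000·15.2 = 167.2000
total = 1343.9000 + 167.2000

1511.1000 gravity·L


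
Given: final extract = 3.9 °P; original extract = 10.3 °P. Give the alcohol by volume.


SG = 259/(259 − P);  ABV = (OG − FG)·131.25
OG = 259/(259 − 10.3) = 1.0414
FG = 259/(259 − 3.9) = 1.0153
ABV = (1.0414 − 1.0153)·131.25

3.4292 % ABV


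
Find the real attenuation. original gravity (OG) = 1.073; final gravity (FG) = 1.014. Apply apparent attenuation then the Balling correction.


AA = (OG−FG)/(OG−1)·100;  RA = AA·0.8192
AA = (1.073 − 1.014)/(1.073 − 1)·100 = 80.8219
RA = 80.8219·0.8192

66.2093 %


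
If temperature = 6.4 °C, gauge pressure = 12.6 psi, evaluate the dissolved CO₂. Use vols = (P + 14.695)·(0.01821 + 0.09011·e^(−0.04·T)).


vols = (12.6 + 14.695)·(0.01821 + 0.09011·e^(−0.04·6.4))

2.4011 volumes


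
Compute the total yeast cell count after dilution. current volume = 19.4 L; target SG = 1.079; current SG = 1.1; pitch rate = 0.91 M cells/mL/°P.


V_w = V·((SG_c−1)/(SG_t−1)−1);  °P = 259 − 259/SG_t;  cells = rate·(V+V_w)·°P
V_w = 19.4·((1.1−1)/(1.079−1)−1) = 5.1570
V_final = 19.4 + 5.1570 = 24.5570
°P = 259 − 259/1.079 = 18.9629
cells = 0.91·24.5570·18.9629

423.7614 billion cells


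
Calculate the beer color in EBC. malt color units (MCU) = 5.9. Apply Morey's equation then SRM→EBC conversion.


SRM = 1.4922·MCU^0.6859;  EBC = SRM·1.97
SRM = 1.4922·5.9^0.6859 = 5.0414
EBC = 5.0414·1.97

9.9316 EBC


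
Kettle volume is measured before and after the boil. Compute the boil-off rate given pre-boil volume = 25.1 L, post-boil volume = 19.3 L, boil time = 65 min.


rate = (V_pre − V_post) / (t_min/60)
rate = (25.1 − 19.3) / (65/60)

5.3538 L/hr


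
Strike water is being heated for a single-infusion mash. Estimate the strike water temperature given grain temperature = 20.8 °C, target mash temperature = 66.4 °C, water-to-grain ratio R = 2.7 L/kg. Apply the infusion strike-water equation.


T_strike = (0.41/R)·(T_mash − T_grain) + T_mash
T_strike = (0.41/2.7)·(66.4 − 20.8) + 66.4

73.3244 °C


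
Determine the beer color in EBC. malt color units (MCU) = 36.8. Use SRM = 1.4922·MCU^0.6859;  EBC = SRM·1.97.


SRM = 1.4922·36.8^0.6859 = 17.6947
EBC = 17.6947·1.97

34.8585 EBC


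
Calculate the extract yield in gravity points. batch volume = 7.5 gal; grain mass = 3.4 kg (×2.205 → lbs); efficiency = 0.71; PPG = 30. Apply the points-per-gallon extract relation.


points = lbs × PPG × eff / vol
lbs = 3.4 × 2.205 = 7.4970
points = 7.4970 × 30 × 0.71 / 7.5

21.2915 points


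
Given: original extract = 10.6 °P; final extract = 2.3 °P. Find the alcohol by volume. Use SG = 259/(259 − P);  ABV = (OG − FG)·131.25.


OG = 259/(259 − 10.6) = 1.0427
FG = 259/(259 − 2.3) = 1.0090
ABV = (1.0427 − 1.0090)·131.25

4.4249 % ABV


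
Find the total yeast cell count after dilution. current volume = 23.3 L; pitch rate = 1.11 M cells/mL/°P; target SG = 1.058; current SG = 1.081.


V_w = V·((SG_c−1)/(SG_t−1)−1);  °P = 259 − 259/SG_t;  cells = rate·(V+V_w)·°P
V_w = 23.3·((1.081−1)/(1.058−1)−1) = 9.2397
V_final = 23.3 + 9.2397 = 32.5397
°P = 259 − 259/1.058 = 14.1985
cells = 1.11·32.5397·14.1985

512.8354 billion cells


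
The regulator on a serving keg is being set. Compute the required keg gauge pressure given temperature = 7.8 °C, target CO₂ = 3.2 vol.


psi = vols/(0.01821 + 0.09011·e^(−0.04·T)) − 14.695
psi = 3.2/(0.01821 + 0.09011·e^(−0.04·7.8)) − 14.695

23.3238 psi


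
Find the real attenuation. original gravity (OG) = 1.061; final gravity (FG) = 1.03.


AA = (OG−FG)/(OG−1)·100;  RA = AA·0.8192
AA = (1.061 − 1.03)/(1.061 − 1)·100 = 50.8197
RA = 50.8197·0.8192

41.6315 %


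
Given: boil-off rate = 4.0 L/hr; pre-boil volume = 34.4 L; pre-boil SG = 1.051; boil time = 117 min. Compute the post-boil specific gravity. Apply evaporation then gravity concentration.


V_post = V_pre − rate·(t/60);  SG_post = 1 + (SG_pre−1)·V_pre/V_post
V_post = 34.4 − 4.0·(117/60) = 26.6000
SG_post = 1 + (1.051 − 1)·34.4/26.6000

1.0660


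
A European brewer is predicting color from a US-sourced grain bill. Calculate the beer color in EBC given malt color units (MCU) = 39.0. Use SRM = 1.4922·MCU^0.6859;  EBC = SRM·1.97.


SRM = 1.4922·39.0^0.6859 = 18.4136
EBC = 18.4136·1.97

36.2748 EBC


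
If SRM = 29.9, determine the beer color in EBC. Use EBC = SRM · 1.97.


EBC = 29.9 · 1.97

58.9030 EBC


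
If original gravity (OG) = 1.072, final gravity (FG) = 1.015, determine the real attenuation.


AA = (OG−FG)/(OG−1)·100;  RA = AA·0.8192
AA = (1.072 − 1.015)/(1.072 − 1)·100 = 79.1667
RA = 79.1667·0.8192

64.8533 %


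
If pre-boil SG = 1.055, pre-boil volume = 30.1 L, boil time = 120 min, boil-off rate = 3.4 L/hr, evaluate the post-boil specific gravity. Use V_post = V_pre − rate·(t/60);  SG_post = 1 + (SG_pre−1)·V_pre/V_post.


V_post = 30.1 − 3.4·(120/60) = 23.3000
SG_post = 1 + (1.055 − 1)·30.1/23.3000

1.0711


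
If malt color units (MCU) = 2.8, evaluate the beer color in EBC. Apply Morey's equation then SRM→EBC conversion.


SRM = 1.4922·MCU^0.6859;  EBC = SRM·1.97
SRM = 1.4922·2.8^0.6859 = 3.0237
EBC = 3.0237·1.97

5.9566 EBC


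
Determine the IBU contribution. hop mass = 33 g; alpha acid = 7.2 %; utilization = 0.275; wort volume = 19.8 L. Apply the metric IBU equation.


IBU = (α/100)·mass·U·1000 / V
IBU = (7.2/100)·33·0.275·1000 / 19.8

33.0000 IBU


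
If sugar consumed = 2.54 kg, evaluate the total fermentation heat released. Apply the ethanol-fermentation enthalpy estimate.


Q = m_sugar · 590 kJ/kg
Q = 2.54 · 590

1498.6000 kJ


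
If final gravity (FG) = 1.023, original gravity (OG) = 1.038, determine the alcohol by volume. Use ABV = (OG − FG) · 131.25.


ABV = (1.038 − 1.023) · 131.25

1.9688 % ABV


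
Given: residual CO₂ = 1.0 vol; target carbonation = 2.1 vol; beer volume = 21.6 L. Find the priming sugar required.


sugar = (target − residual)·4.0·V
sugar = (2.1 − 1.0)·4.0·21.6

95.0400 g


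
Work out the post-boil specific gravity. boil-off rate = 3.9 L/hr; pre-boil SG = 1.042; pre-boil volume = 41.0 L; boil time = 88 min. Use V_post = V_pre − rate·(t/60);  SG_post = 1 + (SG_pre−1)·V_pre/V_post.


V_post = 41.0 − 3.9·(88/60) = 35.2800
SG_post = 1 + (1.042 − 1)·41.0/35.2800

1.0488


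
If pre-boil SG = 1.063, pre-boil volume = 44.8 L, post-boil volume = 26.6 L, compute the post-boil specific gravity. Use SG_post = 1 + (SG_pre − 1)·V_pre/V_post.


pts_pre = (1.063 − 1)·1000 = 63.0000
pts_post = 63.0000·44.8/26.6 = 106.1053
SG_post = 1 + 106.1053/1000

1.1061


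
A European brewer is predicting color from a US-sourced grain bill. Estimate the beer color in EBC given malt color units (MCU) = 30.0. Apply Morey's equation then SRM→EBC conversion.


SRM = 1.4922·MCU^0.6859;  EBC = SRM·1.97
SRM = 1.4922·30.0^0.6859 = 15.3810
EBC = 15.3810·1.97

30.3006 EBC


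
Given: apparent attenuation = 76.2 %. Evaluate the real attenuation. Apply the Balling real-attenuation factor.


RA = AA · 0.8192
RA = 76.2 · 0.8192

62.4230 %


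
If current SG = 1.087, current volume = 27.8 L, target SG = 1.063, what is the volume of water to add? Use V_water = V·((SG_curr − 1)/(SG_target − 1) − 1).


V_water = 27.8·((1.087 − 1)/(1.063 − 1) − 1)

10.5905 L


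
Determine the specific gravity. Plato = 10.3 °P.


SG = 259/(259 − P)
SG = 259/(259 − 10.3)

1.0414


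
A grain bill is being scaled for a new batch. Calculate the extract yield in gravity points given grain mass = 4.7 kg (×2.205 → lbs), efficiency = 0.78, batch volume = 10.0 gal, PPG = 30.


points = lbs × PPG × eff / vol
lbs = 4.7 × 2.205 = 10.3635
points = 10.3635 × 30 × 0.78 / 10.0

24.2506 points


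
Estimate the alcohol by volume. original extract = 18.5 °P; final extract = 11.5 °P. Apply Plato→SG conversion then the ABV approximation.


SG = 259/(259 − P);  ABV = (OG − FG)·131.25
OG = 259/(259 − 18.5) = 1.0769
FG = 259/(259 − 11.5) = 1.0465
ABV = (1.0769 − 1.0465)·131.25

3.9977 % ABV


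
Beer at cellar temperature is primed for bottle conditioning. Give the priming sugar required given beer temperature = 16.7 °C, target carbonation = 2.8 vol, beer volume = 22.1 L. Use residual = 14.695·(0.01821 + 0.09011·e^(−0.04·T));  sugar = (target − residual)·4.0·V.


residual = 14.695·(0.01821 + 0.09011·e^(−0.04·16.7)) = 0.9465
sugar = (2.8 − 0.9465)·4.0·22.1

163.8459 g


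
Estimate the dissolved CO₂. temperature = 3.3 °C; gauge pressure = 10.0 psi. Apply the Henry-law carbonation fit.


vols = (P + 14.695)·(0.01821 + 0.09011·e^(−0.04·T))
vols = (10.0 + 14.695)·(0.01821 + 0.09011·e^(−0.04·3.3))

2.3998 volumes


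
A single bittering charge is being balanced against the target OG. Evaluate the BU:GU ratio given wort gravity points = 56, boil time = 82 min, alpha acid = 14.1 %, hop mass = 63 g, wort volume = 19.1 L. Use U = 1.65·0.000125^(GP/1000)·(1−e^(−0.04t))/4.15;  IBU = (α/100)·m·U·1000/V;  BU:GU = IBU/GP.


U = 1.65·0.000125^(56/1000)·(1−e^(−0.04·82))/4.15 = 0.2313
IBU = (14.1/100)·63·0.2313·1000/19.1 = 107.5801
BU:GU = 107.5801/56

1.9211


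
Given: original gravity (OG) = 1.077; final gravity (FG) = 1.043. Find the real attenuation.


AA = (OG−FG)/(OG−1)·100;  RA = AA·0.8192
AA = (1.077 − 1.043)/(1.077 − 1)·100 = 44.1558
RA = 44.1558·0.8192

36.1725 %


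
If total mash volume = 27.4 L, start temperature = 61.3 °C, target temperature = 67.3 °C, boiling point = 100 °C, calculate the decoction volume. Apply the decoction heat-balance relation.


V_dec = V_total·(T_target − T_start)/(T_boil − T_start)
V_dec = 27.4·(67.3 − 61.3)/(100 − 61.3)

4.2481 L


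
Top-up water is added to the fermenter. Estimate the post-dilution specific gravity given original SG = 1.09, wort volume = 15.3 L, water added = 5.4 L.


SG_new = 1 + (SG_old − 1)·V_old/(V_old + V_water)
pts = (1.09 − 1)·1000·15.3/(15.3 + 5.4) = 66.5217
SG_new = 1 + 66.5217/1000

1.0665


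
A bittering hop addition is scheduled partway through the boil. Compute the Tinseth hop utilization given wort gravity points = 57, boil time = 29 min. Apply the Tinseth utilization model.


U = 1.65·0.000125^(GP/1000) · (1 − e^(−0.04·t))/4.15
bigness = 1.65·0.000125^(57/1000) = 0.9886
boil_factor = (1 − e^(−0.04·29))/4.15 = 0.1654
U = 0.9886 · 0.1654

0.1635


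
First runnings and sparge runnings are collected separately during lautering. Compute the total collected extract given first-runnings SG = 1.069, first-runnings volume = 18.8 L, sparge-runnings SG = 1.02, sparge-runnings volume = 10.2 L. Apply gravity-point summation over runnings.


total = Σ (SG_i − 1)·1000·V_i
first = (1.069 − 1)·1000·18.8 = 1297.2000
sparge = (1.02 − 1)·1000·10.2 = 204.0000
total = 1297.2000 + 204.0000

1501.2000 gravity·L


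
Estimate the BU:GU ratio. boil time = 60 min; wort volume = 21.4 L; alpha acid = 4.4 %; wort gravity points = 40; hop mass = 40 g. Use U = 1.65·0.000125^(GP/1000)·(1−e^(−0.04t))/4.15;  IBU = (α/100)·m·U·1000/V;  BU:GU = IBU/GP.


U = 1.65·0.000125^(40/1000)·(1−e^(−0.04·60))/4.15 = 0.2524
IBU = (4.4/100)·40·0.2524·1000/21.4 = 20.7544
BU:GU = 20.7544/40

0.5189


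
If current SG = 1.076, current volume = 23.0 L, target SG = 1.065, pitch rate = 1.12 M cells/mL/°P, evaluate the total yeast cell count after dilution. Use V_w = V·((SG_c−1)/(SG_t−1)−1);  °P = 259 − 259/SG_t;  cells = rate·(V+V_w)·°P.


V_w = 23.0·((1.076−1)/(1.065−1)−1) = 3.8923
V_final = 23.0 + 3.8923 = 26.8923
°P = 259 − 259/1.065 = 15.8075
cells = 1.12·26.8923·15.8075

476.1125 billion cells


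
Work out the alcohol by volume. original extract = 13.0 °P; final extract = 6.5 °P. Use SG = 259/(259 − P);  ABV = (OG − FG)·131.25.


OG = 259/(259 − 13.0) = 1.0528
FG = 259/(259 − 6.5) = 1.0257
ABV = (1.0528 − 1.0257)·131.25

3.5573 % ABV


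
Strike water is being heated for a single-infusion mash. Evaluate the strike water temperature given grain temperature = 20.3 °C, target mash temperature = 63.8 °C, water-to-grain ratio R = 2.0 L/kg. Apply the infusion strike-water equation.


T_strike = (0.41/R)·(T_mash − T_grain) + T_mash
T_strike = (0.41/2.0)·(63.8 − 20.3) + 63.8

72.7175 °C


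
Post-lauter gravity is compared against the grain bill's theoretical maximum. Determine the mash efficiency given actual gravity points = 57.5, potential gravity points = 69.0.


efficiency = actual / potential × 100
efficiency = 57.5 / 69.0 × 100

83.3333 %


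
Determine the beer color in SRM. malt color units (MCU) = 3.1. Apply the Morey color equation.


SRM = 1.4922 · MCU^0.6859
SRM = 1.4922 · 3.1^0.6859

3.2423 SRM


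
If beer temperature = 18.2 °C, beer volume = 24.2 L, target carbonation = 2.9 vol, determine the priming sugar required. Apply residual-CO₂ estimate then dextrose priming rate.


residual = 14.695·(0.01821 + 0.09011·e^(−0.04·T));  sugar = (target − residual)·4.0·V
residual = 14.695·(0.01821 + 0.09011·e^(−0.04·18.2)) = 0.9070
sugar = (2.9 − 0.9070)·4.0·24.2

192.9223 g


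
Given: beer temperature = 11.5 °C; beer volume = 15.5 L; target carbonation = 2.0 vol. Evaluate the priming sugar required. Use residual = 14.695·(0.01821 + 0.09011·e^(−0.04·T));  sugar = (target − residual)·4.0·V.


residual = 14.695·(0.01821 + 0.09011·e^(−0.04·11.5)) = 1.1035
sugar = (2.0 − 1.1035)·4.0·15.5

55.5817 g


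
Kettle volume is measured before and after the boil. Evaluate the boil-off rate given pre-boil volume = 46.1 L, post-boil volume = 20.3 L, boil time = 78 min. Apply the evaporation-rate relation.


rate = (V_pre − V_post) / (t_min/60)
rate = (46.1 − 20.3) / (78/60)

19.8462 L/hr


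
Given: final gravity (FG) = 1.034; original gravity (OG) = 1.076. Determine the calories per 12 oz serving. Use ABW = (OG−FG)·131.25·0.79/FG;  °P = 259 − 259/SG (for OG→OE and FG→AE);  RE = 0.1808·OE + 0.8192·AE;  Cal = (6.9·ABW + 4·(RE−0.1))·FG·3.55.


ABW = (1.076 − 1.034)·131.25·0.79/1.034 = 4.2117
OE = 259 − 259/1.076 = 18.2937 °P
AE = 259 − 259/1.034 = 8.5164 °P
RE = 0.1808·18.2937 + 0.8192·8.5164 = 10.2842 °P
Cal = (6.9·4.2117 + 4·(10.2842−0.1))·1.034·3.55

256.2047 kcal


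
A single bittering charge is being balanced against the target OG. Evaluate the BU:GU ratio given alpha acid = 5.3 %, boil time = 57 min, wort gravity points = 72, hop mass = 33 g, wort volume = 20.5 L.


U = 1.65·0.000125^(GP/1000)·(1−e^(−0.04t))/4.15;  IBU = (α/100)·m·U·1000/V;  BU:GU = IBU/GP
U = 1.65·0.000125^(72/1000)·(1−e^(−0.04·57))/4.15 = 0.1869
IBU = (5.3/100)·33·0.1869·1000/20.5 = 15.9437
BU:GU = 15.9437/72

0.2214


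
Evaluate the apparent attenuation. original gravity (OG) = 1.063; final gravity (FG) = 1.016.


AA = (OG − FG)/(OG − 1) · 100
AA = (1.063 − 1.016)/(1.063 − 1) · 100

74.6032 %


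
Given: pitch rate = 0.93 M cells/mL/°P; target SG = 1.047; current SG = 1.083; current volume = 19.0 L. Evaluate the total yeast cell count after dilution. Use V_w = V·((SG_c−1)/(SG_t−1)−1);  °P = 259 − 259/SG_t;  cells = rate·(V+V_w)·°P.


V_w = 19.0·((1.083−1)/(1.047−1)−1) = 14.5532
V_final = 19.0 + 14.5532 = 33.5532
°P = 259 − 259/1.047 = 11.6266
cells = 0.93·33.5532·11.6266

362.8004 billion cells


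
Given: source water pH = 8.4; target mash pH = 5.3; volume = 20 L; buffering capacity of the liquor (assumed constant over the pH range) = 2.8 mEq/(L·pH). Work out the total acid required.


acid = buffering capacity · (pH_source − pH_target) · V
acid = 2.8 · (8.4 − 5.3) · 20

173.6000 mEq


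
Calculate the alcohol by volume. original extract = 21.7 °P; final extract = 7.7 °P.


SG = 259/(259 − P);  ABV = (OG − FG)·131.25
OG = 259/(259 − 21.7) = 1.0914
FG = 259/(259 − 7.7) = 1.0306
ABV = (1.0914 − 1.0306)·131.25

7.9806 % ABV


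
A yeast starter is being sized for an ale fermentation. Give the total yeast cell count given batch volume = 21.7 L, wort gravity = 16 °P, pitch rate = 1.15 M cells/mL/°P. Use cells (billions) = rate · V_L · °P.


cells = 1.15 · 21.7 · 16

399.2800 billion cells


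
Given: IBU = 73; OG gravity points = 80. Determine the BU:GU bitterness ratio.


BU:GU = IBU / OG_points
BU:GU = 73 / 80

0.9125


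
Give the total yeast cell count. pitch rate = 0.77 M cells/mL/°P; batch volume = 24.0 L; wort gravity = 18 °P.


cells (billions) = rate · V_L · °P
cells = 0.77 · 24.0 · 18

332.6400 billion cells


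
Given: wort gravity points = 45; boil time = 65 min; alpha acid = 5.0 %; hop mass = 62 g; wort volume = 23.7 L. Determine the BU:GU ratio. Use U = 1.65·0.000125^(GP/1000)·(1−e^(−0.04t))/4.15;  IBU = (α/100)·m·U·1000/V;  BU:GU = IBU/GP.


U = 1.65·0.000125^(45/1000)·(1−e^(−0.04·65))/4.15 = 0.2456
IBU = (5.0/100)·62·0.2456·1000/23.7 = 32.1287
BU:GU = 32.1287/45

0.7140


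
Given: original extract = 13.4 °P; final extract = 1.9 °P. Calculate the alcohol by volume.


SG = 259/(259 − P);  ABV = (OG − FG)·131.25
OG = 259/(259 − 13.4) = 1.0546
FG = 259/(259 − 1.9) = 1.0074
ABV = (1.0546 − 1.0074)·131.25

6.1911 % ABV


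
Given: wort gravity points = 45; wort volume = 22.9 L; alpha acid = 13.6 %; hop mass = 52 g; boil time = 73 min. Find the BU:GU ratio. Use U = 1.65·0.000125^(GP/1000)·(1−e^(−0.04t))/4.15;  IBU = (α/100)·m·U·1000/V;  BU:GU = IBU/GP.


U = 1.65·0.000125^(45/1000)·(1−e^(−0.04·73))/4.15 = 0.2510
IBU = (13.6/100)·52·0.2510·1000/22.9 = 77.5220
BU:GU = 77.5220/45

1.7227


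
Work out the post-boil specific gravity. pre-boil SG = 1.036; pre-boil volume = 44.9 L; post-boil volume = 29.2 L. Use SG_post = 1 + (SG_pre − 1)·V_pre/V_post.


pts_pre = (1.036 − 1)·1000 = 36.0000
pts_post = 36.0000·44.9/29.2 = 55.3562
SG_post = 1 + 55.3562/1000

1.0554


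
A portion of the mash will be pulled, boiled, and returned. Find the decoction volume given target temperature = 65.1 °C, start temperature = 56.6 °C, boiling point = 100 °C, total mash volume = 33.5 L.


V_dec = V_total·(T_target − T_start)/(T_boil − T_start)
V_dec = 33.5·(65.1 − 56.6)/(100 − 56.6)

6.5611 L


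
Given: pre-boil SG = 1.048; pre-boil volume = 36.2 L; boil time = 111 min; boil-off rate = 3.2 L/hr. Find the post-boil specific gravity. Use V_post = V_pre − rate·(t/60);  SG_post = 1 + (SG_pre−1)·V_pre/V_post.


V_post = 36.2 − 3.2·(111/60) = 30.2800
SG_post = 1 + (1.048 − 1)·36.2/30.2800

1.0574


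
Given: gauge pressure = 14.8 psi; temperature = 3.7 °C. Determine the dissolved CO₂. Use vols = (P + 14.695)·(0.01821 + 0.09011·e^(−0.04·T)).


vols = (14.8 + 14.695)·(0.01821 + 0.09011·e^(−0.04·3.7))

2.8293 volumes


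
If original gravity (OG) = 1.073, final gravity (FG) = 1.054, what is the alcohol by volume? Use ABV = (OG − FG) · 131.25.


ABV = (1.073 − 1.054) · 131.25

2.4937 % ABV


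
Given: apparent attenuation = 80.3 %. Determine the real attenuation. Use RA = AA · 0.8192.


RA = 80.3 · 0.8192

65.7818 %


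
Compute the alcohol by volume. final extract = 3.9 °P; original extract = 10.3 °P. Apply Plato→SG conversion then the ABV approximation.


SG = 259/(259 − P);  ABV = (OG − FG)·131.25
OG = 259/(259 − 10.3) = 1.0414
FG = 259/(259 − 3.9) = 1.0153
ABV = (1.0414 − 1.0153)·131.25

3.4292 % ABV


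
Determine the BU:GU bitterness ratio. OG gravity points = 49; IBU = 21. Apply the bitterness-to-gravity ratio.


BU:GU = IBU / OG_points
BU:GU = 21 / 49

0.4286


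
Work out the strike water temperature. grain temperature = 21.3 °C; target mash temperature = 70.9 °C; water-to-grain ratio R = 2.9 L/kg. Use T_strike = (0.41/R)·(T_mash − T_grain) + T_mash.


T_strike = (0.41/2.9)·(70.9 − 21.3) + 70.9

77.9124 °C


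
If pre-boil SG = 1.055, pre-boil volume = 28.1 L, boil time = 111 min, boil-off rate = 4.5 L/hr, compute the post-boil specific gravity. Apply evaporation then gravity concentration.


V_post = V_pre − rate·(t/60);  SG_post = 1 + (SG_pre−1)·V_pre/V_post
V_post = 28.1 − 4.5·(111/60) = 19.7750
SG_post = 1 + (1.055 − 1)·28.1/19.7750

1.0782


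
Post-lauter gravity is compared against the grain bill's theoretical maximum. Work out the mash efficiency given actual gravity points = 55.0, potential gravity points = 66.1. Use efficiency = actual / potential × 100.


efficiency = 55.0 / 66.1 × 100

83.2073 %


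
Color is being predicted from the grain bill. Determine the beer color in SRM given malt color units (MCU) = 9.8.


SRM = 1.4922 · MCU^0.6859
SRM = 1.4922 · 9.8^0.6859

7.1402 SRM


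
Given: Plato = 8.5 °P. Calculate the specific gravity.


SG = 259/(259 − P)
SG = 259/(259 − 8.5)

1.0339


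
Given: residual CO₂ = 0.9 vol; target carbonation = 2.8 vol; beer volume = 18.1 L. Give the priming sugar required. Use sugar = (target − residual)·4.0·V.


sugar = (2.8 − 0.9)·4.0·18.1

137.5600 g


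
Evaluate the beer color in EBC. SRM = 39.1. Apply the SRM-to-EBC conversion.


EBC = SRM · 1.97
EBC = 39.1 · 1.97

77.0270 EBC


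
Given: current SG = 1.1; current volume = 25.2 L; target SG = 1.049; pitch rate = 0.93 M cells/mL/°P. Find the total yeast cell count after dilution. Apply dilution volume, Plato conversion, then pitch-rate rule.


V_w = V·((SG_c−1)/(SG_t−1)−1);  °P = 259 − 259/SG_t;  cells = rate·(V+V_w)·°P
V_w = 25.2·((1.1−1)/(1.049−1)−1) = 26.2286
V_final = 25.2 + 26.2286 = 51.4286
°P = 259 − 259/1.049 = 12.0982
cells = 0.93·51.4286·12.0982

578.6391 billion cells


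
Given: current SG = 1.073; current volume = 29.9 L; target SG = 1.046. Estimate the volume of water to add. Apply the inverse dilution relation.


V_water = V·((SG_curr − 1)/(SG_target − 1) − 1)
V_water = 29.9·((1.073 − 1)/(1.046 − 1) − 1)

17.5500 L


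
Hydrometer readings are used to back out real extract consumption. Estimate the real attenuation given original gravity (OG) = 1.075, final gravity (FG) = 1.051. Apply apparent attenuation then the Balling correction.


AA = (OG−FG)/(OG−1)·100;  RA = AA·0.8192
AA = (1.075 − 1.051)/(1.075 − 1)·100 = 32.0000
RA = 32.0000·0.8192

26.2144 %


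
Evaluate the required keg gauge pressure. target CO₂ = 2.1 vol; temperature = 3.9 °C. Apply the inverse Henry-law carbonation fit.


psi = vols/(0.01821 + 0.09011·e^(−0.04·T)) − 14.695
psi = 2.1/(0.01821 + 0.09011·e^(−0.04·3.9)) − 14.695

7.3397 psi


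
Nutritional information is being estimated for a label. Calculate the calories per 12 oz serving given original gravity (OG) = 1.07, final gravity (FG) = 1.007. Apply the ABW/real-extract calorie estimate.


ABW = (OG−FG)·131.25·0.79/FG;  °P = 259 − 259/SG (for OG→OE and FG→AE);  RE = 0.1808·OE + 0.8192·AE;  Cal = (6.9·ABW + 4·(RE−0.1))·FG·3.55
ABW = (1.07 − 1.007)·131.25·0.79/1.007 = 6.4869
OE = 259 − 259/1.07 = 16.9439 °P
AE = 259 − 259/1.007 = 1.8004 °P
RE = 0.1808·16.9439 + 0.8192·1.8004 = 4.5383 °P
Cal = (6.9·6.4869 + 4·(4.5383−0.1))·1.007·3.55

223.4747 kcal


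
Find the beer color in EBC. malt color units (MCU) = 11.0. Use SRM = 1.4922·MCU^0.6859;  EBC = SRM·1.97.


SRM = 1.4922·11.0^0.6859 = 7.7289
EBC = 7.7289·1.97

15.2260 EBC


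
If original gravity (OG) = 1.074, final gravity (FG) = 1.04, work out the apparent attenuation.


AA = (OG − FG)/(OG − 1) · 100
AA = (1.074 − 1.04)/(1.074 − 1) · 100

45.9459 %


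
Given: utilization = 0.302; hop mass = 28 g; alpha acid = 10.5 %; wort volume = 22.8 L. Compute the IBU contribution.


IBU = (α/100)·mass·U·1000 / V
IBU = (10.5/100)·28·0.302·1000 / 22.8

38.9421 IBU


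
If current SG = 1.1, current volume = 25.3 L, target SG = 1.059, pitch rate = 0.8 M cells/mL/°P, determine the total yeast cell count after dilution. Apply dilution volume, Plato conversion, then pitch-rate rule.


V_w = V·((SG_c−1)/(SG_t−1)−1);  °P = 259 − 259/SG_t;  cells = rate·(V+V_w)·°P
V_w = 25.3·((1.1−1)/(1.059−1)−1) = 17.5814
V_final = 25.3 + 17.5814 = 42.8814
°P = 259 − 259/1.059 = 14.4297
cells = 0.8·42.8814·14.4297

495.0104 billion cells


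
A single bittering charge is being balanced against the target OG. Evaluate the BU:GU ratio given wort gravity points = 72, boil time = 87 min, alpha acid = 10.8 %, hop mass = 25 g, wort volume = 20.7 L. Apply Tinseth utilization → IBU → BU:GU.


U = 1.65·0.000125^(GP/1000)·(1−e^(−0.04t))/4.15;  IBU = (α/100)·m·U·1000/V;  BU:GU = IBU/GP
U = 1.65·0.000125^(72/1000)·(1−e^(−0.04·87))/4.15 = 0.2018
IBU = (10.8/100)·25·0.2018·1000/20.7 = 26.3158
BU:GU = 26.3158/72

0.3655


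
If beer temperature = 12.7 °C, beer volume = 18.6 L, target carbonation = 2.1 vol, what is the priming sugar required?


residual = 14.695·(0.01821 + 0.09011·e^(−0.04·T));  sugar = (target − residual)·4.0·V
residual = 14.695·(0.01821 + 0.09011·e^(−0.04·12.7)) = 1.0643
sugar = (2.1 − 1.0643)·4.0·18.6

77.0528 g


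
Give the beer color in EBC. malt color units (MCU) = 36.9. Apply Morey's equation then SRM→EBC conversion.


SRM = 1.4922·MCU^0.6859;  EBC = SRM·1.97
SRM = 1.4922·36.9^0.6859 = 17.7276
EBC = 17.7276·1.97

34.9234 EBC


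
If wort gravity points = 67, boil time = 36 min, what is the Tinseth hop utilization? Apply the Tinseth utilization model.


U = 1.65·0.000125^(GP/1000) · (1 − e^(−0.04·t))/4.15
bigness = 1.65·0.000125^(67/1000) = 0.9036
boil_factor = (1 − e^(−0.04·36))/4.15 = 0.1839
U = 0.9036 · 0.1839

0.1661


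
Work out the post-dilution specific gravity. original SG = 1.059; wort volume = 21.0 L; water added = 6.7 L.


SG_new = 1 + (SG_old − 1)·V_old/(V_old + V_water)
pts = (1.059 − 1)·1000·21.0/(21.0 + 6.7) = 44.7292
SG_new = 1 + 44.7292/1000

1.0447


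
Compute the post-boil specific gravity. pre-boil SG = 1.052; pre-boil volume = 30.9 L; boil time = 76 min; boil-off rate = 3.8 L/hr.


V_post = V_pre − rate·(t/60);  SG_post = 1 + (SG_pre−1)·V_pre/V_post
V_post = 30.9 − 3.8·(76/60) = 26.0867
SG_post = 1 + (1.052 − 1)·30.9/26.0867

1.0616


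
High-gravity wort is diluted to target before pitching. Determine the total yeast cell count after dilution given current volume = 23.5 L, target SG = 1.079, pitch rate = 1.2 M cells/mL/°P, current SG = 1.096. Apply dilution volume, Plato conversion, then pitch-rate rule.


V_w = V·((SG_c−1)/(SG_t−1)−1);  °P = 259 − 259/SG_t;  cells = rate·(V+V_w)·°P
V_w = 23.5·((1.096−1)/(1.079−1)−1) = 5.0570
V_final = 23.5 + 5.0570 = 28.5570
°P = 259 − 259/1.079 = 18.9629
cells = 1.2·28.5570·18.9629

649.8284 billion cells


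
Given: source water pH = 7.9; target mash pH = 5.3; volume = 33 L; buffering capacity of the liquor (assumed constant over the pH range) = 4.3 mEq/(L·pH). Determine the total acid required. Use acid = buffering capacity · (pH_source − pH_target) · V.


acid = 4.3 · (7.9 − 5.3) · 33

368.9400 mEq


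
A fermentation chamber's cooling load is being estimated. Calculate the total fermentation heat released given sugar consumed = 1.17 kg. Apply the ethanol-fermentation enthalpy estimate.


Q = m_sugar · 590 kJ/kg
Q = 1.17 · 590

690.3000 kJ


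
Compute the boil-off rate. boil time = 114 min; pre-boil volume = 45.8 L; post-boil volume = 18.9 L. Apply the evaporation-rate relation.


rate = (V_pre − V_post) / (t_min/60)
rate = (45.8 − 18.9) / (114/60)

14.1579 L/hr


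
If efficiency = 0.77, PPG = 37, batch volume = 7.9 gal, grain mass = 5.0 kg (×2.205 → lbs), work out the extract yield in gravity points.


points = lbs × PPG × eff / vol
lbs = 5.0 × 2.205 = 11.0250
points = 11.0250 × 37 × 0.77 / 7.9

39.7598 points


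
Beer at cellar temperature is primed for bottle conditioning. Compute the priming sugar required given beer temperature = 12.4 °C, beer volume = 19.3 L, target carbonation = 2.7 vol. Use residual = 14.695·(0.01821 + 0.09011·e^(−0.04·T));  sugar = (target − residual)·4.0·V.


residual = 14.695·(0.01821 + 0.09011·e^(−0.04·12.4)) = 1.0740
sugar = (2.7 − 1.0740)·4.0·19.3

125.5301 g


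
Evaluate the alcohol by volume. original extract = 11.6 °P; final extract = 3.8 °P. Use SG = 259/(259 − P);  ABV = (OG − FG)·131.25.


OG = 259/(259 − 11.6) = 1.0469
FG = 259/(259 − 3.8) = 1.0149
ABV = (1.0469 − 1.0149)·131.25

4.1997 % ABV


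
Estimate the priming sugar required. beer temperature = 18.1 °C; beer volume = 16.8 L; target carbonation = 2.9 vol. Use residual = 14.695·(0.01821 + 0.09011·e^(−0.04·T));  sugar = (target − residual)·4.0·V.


residual = 14.695·(0.01821 + 0.09011·e^(−0.04·18.1)) = 0.9096
sugar = (2.9 − 0.9096)·4.0·16.8

133.7573 g


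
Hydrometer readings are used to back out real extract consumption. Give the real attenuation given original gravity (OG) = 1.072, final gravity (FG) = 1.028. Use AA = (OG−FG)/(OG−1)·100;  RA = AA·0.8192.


AA = (1.072 − 1.028)/(1.072 − 1)·100 = 61.1111
RA = 61.1111·0.8192

50.0622 %


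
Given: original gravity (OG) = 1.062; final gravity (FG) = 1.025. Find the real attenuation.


AA = (OG−FG)/(OG−1)·100;  RA = AA·0.8192
AA = (1.062 − 1.025)/(1.062 − 1)·100 = 59.6774
RA = 59.6774·0.8192

48.8877 %


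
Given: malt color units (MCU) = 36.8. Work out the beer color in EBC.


SRM = 1.4922·MCU^0.6859;  EBC = SRM·1.97
SRM = 1.4922·36.8^0.6859 = 17.6947
EBC = 17.6947·1.97

34.8585 EBC


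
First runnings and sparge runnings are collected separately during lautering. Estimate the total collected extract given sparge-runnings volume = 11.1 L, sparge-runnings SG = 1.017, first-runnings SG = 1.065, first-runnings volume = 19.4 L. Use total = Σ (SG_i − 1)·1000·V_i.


first = (1.065 − 1)·1000·19.4 = 1261.0000
sparge = (1.017 − 1)·1000·11.1 = 188.7000
total = 1261.0000 + 188.7000

1449.7000 gravity·L


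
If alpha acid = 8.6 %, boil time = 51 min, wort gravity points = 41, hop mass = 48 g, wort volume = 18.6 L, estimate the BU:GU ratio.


U = 1.65·0.000125^(GP/1000)·(1−e^(−0.04t))/4.15;  IBU = (α/100)·m·U·1000/V;  BU:GU = IBU/GP
U = 1.65·0.000125^(41/1000)·(1−e^(−0.04·51))/4.15 = 0.2393
IBU = (8.6/100)·48·0.2393·1000/18.6 = 53.1057
BU:GU = 53.1057/41

1.2953


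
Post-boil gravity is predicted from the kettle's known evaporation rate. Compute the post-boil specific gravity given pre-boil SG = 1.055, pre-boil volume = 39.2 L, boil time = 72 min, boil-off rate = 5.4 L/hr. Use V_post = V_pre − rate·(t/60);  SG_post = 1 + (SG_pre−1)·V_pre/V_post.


V_post = 39.2 − 5.4·(72/60) = 32.7200
SG_post = 1 + (1.055 − 1)·39.2/32.7200

1.0659


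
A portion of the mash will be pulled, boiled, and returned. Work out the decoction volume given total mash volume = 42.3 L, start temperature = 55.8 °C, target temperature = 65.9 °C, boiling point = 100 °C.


V_dec = V_total·(T_target − T_start)/(T_boil − T_start)
V_dec = 42.3·(65.9 − 55.8)/(100 − 55.8)

9.6658 L


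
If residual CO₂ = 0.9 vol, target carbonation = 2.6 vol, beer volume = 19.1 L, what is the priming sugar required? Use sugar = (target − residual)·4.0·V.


sugar = (2.6 − 0.9)·4.0·19.1

129.8800 g


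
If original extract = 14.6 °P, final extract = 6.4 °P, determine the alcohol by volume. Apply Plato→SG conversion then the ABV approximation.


SG = 259/(259 − P);  ABV = (OG − FG)·131.25
OG = 259/(259 − 14.6) = 1.0597
FG = 259/(259 − 6.4) = 1.0253
ABV = (1.0597 − 1.0253)·131.25

4.5152 % ABV


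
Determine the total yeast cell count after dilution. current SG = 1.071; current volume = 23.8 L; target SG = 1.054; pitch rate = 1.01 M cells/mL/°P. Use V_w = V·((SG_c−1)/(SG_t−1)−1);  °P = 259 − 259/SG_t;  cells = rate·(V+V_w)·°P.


V_w = 23.8·((1.071−1)/(1.054−1)−1) = 7.4926
V_final = 23.8 + 7.4926 = 31.2926
°P = 259 − 259/1.054 = 13.2694
cells = 1.01·31.2926·13.2694

419.3878 billion cells


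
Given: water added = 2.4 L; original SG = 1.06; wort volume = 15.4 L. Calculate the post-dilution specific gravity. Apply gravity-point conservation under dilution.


SG_new = 1 + (SG_old − 1)·V_old/(V_old + V_water)
pts = (1.06 − 1)·1000·15.4/(15.4 + 2.4) = 51.9101
SG_new = 1 + 51.9101/1000

1.0519


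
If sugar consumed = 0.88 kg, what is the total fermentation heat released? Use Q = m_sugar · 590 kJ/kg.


Q = 0.88 · 590

519.2000 kJ


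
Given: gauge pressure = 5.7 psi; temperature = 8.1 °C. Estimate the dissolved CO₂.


vols = (P + 14.695)·(0.01821 + 0.09011·e^(−0.04·T))
vols = (5.7 + 14.695)·(0.01821 + 0.09011·e^(−0.04·8.1))

1.7006 volumes


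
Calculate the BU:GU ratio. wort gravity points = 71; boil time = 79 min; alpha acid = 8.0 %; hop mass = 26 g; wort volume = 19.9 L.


U = 1.65·0.000125^(GP/1000)·(1−e^(−0.04t))/4.15;  IBU = (α/100)·m·U·1000/V;  BU:GU = IBU/GP
U = 1.65·0.000125^(71/1000)·(1−e^(−0.04·79))/4.15 = 0.2011
IBU = (8.0/100)·26·0.2011·1000/19.9 = 21.0232
BU:GU = 21.0232/71

0.2961


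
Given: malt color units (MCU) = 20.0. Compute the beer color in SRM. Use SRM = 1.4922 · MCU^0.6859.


SRM = 1.4922 · 20.0^0.6859

11.6467 SRM


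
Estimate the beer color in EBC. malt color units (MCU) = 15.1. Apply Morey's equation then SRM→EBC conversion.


SRM = 1.4922·MCU^0.6859;  EBC = SRM·1.97
SRM = 1.4922·15.1^0.6859 = 9.6048
EBC = 9.6048·1.97

18.9214 EBC


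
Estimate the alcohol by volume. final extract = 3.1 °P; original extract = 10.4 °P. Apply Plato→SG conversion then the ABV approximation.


SG = 259/(259 − P);  ABV = (OG − FG)·131.25
OG = 259/(259 − 10.4) = 1.0418
FG = 259/(259 − 3.1) = 1.0121
ABV = (1.0418 − 1.0121)·131.25

3.9008 % ABV


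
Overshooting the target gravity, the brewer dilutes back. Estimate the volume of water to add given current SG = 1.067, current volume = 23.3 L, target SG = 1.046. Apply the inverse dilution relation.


V_water = V·((SG_curr − 1)/(SG_target − 1) − 1)
V_water = 23.3·((1.067 − 1)/(1.046 − 1) − 1)

10.6370 L


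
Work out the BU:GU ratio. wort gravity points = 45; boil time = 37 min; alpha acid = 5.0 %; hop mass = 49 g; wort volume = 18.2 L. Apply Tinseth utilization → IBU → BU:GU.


U = 1.65·0.000125^(GP/1000)·(1−e^(−0.04t))/4.15;  IBU = (α/100)·m·U·1000/V;  BU:GU = IBU/GP
U = 1.65·0.000125^(45/1000)·(1−e^(−0.04·37))/4.15 = 0.2049
IBU = (5.0/100)·49·0.2049·1000/18.2 = 27.5875
BU:GU = 27.5875/45

0.6131


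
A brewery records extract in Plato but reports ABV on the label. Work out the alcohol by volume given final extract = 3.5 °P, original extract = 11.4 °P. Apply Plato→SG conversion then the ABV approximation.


SG = 259/(259 − P);  ABV = (OG − FG)·131.25
OG = 259/(259 − 11.4) = 1.0460
FG = 259/(259 − 3.5) = 1.0137
ABV = (1.0460 − 1.0137)·131.25

4.2451 % ABV


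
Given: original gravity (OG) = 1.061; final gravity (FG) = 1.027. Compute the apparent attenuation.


AA = (OG − FG)/(OG − 1) · 100
AA = (1.061 − 1.027)/(1.061 − 1) · 100

55.7377 %


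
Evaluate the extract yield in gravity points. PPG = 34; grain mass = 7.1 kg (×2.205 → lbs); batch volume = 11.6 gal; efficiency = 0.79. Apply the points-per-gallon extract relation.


points = lbs × PPG × eff / vol
lbs = 7.1 × 2.205 = 15.6555
points = 15.6555 × 34 × 0.79 / 11.6

36.2506 points


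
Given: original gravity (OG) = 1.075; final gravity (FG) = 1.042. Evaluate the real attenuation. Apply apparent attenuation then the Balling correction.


AA = (OG−FG)/(OG−1)·100;  RA = AA·0.8192
AA = (1.075 − 1.042)/(1.075 − 1)·100 = 44.0000
RA = 44.0000·0.8192

36.0448 %


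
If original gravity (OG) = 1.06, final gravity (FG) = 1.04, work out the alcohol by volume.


ABV = (OG − FG) · 131.25
ABV = (1.06 − 1.04) · 131.25

2.6250 % ABV


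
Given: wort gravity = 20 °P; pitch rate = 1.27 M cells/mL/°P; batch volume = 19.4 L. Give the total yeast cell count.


cells (billions) = rate · V_L · °P
cells = 1.27 · 19.4 · 20

492.7600 billion cells


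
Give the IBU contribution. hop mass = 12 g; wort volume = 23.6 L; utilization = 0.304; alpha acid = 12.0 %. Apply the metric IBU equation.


IBU = (α/100)·mass·U·1000 / V
IBU = (12.0/100)·12·0.304·1000 / 23.6

18.5492 IBU


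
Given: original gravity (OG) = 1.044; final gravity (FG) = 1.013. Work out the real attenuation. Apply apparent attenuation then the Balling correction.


AA = (OG−FG)/(OG−1)·100;  RA = AA·0.8192
AA = (1.044 − 1.013)/(1.044 − 1)·100 = 70.4545
RA = 70.4545·0.8192

57.7164 %


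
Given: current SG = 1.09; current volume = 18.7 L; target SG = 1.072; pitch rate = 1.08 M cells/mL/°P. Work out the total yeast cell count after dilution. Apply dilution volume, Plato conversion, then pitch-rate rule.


V_w = V·((SG_c−1)/(SG_t−1)−1);  °P = 259 − 259/SG_t;  cells = rate·(V+V_w)·°P
V_w = 18.7·((1.09−1)/(1.072−1)−1) = 4.6750
V_final = 18.7 + 4.6750 = 23.3750
°P = 259 − 259/1.072 = 17.3955
cells = 1.08·23.3750·17.3955

439.1500 billion cells


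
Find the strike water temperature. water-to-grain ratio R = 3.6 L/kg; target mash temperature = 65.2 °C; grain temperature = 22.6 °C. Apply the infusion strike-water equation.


T_strike = (0.41/R)·(T_mash − T_grain) + T_mash
T_strike = (0.41/3.6)·(65.2 − 22.6) + 65.2

70.0517 °C


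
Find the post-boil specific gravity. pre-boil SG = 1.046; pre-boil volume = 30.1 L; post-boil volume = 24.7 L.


SG_post = 1 + (SG_pre − 1)·V_pre/V_post
pts_pre = (1.046 − 1)·1000 = 46.0000
pts_post = 46.0000·30.1/24.7 = 56.0567
SG_post = 1 + 56.0567/1000

1.0561


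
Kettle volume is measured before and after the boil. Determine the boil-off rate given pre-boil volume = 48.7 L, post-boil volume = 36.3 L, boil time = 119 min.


rate = (V_pre − V_post) / (t_min/60)
rate = (48.7 − 36.3) / (119/60)

6.2521 L/hr


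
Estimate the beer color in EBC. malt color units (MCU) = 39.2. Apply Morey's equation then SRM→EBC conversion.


SRM = 1.4922·MCU^0.6859;  EBC = SRM·1.97
SRM = 1.4922·39.2^0.6859 = 18.4783
EBC = 18.4783·1.97

36.4022 EBC


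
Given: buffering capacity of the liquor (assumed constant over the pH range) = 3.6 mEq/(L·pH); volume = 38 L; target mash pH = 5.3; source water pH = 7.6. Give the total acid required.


acid = buffering capacity · (pH_source − pH_target) · V
acid = 3.6 · (7.6 − 5.3) · 38

314.6400 mEq
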